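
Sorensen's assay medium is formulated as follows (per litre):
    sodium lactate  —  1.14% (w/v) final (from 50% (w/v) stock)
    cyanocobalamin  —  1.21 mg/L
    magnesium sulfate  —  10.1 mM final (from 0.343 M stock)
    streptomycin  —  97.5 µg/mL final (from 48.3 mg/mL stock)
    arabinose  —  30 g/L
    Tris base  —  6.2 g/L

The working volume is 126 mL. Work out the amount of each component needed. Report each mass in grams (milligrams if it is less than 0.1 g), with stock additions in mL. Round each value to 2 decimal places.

sodium lactate 2.87 mL; cyanocobalamin 0.15 mg; magnesium sulfate 3.71 mL; streptomycin 0.25 mL; arabinose 3.78 g; Tris base 0.78 g

Target volume = 126 mL = 0.126 L.
sodium lactate: C1V1 = C2V2 → 1.14% ÷ 50% × 126 mL = 2.87 mL
cyanocobalamin: 1.21 mg/L × 0.126 L = 0.15 mg
magnesium sulfate: V = C2·V2/C1 = 10.1 mM × 126 mL ÷ 343 mM = 3.71 mL
streptomycin: dilute stock: 97.5 µg/mL × 126 mL ÷ 48300 µg/mL = 0.25 mL
arabinose: 30 g/L × 0.126 L = 3.78 g
Tris base: 6.2 g/L × 0.126 L = 0.78 g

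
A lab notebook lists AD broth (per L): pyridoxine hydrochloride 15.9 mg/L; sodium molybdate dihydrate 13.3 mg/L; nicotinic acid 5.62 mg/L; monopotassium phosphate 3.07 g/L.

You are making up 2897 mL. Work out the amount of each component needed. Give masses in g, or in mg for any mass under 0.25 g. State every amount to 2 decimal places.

pyridoxine hydrochloride 46.06 mg; sodium molybdate dihydrate 38.53 mg; nicotinic acid 16.28 mg; monopotassium phosphate 8.89 g

Scale factor relative to 1 L: 2.897.
pyridoxine hydrochloride: 15.9 mg/L × 2.897 L = 46.06 mg
sodium molybdate dihydrate: 13.3 mg/L × 2.897 L = 38.53 mg
nicotinic acid: 5.62 mg/L × 2.897 L = 16.28 mg
monopotassium phosphate: 3.07 g/L × 2.897 L = 8.89 g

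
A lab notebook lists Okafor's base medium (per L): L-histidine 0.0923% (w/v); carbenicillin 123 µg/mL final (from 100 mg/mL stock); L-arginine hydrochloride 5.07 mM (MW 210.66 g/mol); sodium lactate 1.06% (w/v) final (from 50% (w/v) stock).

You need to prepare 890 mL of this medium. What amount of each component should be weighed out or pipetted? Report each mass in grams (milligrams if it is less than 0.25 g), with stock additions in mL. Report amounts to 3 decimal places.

Scale factor relative to 1 L: 0.89.
L-histidine: 0.0923 g per 100 mL × 890 mL ÷ 100 = 0.821 g
carbenicillin: V = C2·V2/C1 = 123 µg/mL × 890 mL ÷ 100000 µg/mL = 1.095 mL
L-arginine hydrochloride: 5.07 mmol/L × 210.66 g/mol × 0.89 L ÷ 1000 = 0.951 g
sodium lactate: V = C2·V2/C1 = 1.06% ÷ 50% × 890 mL = 18.868 mL

L-histidine 0.821 g; carbenicillin 1.095 mL; L-arginine hydrochloride 0.951 g; sodium lactate 18.868 mL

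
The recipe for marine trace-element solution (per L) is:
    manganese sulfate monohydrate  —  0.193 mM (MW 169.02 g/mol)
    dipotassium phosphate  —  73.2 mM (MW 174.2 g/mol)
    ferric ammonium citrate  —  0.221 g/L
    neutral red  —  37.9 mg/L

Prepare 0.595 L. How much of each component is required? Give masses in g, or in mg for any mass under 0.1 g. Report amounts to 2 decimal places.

manganese sulfate monohydrate 19.41 mg; dipotassium phosphate 7.59 g; ferric ammonium citrate 0.13 g; neutral red 22.55 mg

Scale factor relative to 1 L: 0.595.
manganese sulfate monohydrate: 0.193 mmol/L × 169.02 mg/mmol × 0.595 L = 19.41 mg
dipotassium phosphate: 73.2 mmol/L × 174.2 g/mol × 0.595 L ÷ 1000 = 7.59 g
ferric ammonium citrate: 0.221 g/L × 0.595 L = 0.13 g
neutral red: 37.9 mg/L × 0.595 L = 22.55 mg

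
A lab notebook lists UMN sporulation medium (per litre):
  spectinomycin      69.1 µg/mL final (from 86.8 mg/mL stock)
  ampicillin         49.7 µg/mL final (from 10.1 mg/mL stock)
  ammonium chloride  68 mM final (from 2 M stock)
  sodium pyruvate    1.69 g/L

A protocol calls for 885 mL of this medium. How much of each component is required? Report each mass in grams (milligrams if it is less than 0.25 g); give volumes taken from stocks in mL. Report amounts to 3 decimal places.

spectinomycin 0.705 mL; ampicillin 4.355 mL; ammonium chloride 30.090 mL; sodium pyruvate 1.496 g

Target volume = 885 mL = 0.885 L.
spectinomycin: dilute stock: 69.1 µg/mL × 885 mL ÷ 86800 µg/mL = 0.705 mL
ampicillin: dilute stock: 49.7 µg/mL × 885 mL ÷ 10100 µg/mL = 4.355 mL
ammonium chloride: V = C2·V2/C1 = 68 mM × 885 mL ÷ 2000 mM = 30.090 mL
sodium pyruvate: 1.69 g/L × 0.885 L = 1.496 g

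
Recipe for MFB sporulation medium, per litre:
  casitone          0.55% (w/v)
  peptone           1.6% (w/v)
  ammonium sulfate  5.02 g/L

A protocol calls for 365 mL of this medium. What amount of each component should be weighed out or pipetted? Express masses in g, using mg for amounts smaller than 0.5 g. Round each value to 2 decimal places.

Target volume = 365 mL = 0.365 L.
casitone: 0.55% w/v = 5.5 g/L → 5.5 × 0.365 L = 2.01 g
peptone: 1.6% w/v = 16 g/L → 16 × 0.365 L = 5.84 g
ammonium sulfate: 5.02 g/L × 0.365 L = 1.83 g

casitone 2.01 g; peptone 5.84 g; ammonium sulfate 1.83 g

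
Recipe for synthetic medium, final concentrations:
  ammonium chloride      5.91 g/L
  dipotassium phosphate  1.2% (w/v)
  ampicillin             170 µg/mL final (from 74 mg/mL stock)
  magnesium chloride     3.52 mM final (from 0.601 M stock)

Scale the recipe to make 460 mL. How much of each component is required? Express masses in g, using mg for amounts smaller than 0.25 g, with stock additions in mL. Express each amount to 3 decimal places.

ammonium chloride 2.719 g; dipotassium phosphate 5.520 g; ampicillin 1.057 mL; magnesium chloride 2.694 mL

Target volume = 460 mL = 0.46 L.
ammonium chloride: 5.91 g/L × 0.46 L = 2.719 g
dipotassium phosphate: 1.2% w/v = 12 g/L → 12 × 0.46 L = 5.520 g
ampicillin: C1V1 = C2V2 → 170 µg/mL × 460 mL ÷ 74000 µg/mL = 1.057 mL
magnesium chloride: V = C2·V2/C1 = 3.52 mM × 460 mL ÷ 601 mM = 2.694 mL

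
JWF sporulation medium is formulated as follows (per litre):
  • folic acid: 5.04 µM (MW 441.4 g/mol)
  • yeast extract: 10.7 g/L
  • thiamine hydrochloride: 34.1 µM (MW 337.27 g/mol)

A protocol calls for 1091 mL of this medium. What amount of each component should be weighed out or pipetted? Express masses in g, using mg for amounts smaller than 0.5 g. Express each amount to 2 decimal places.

folic acid 2.43 mg; yeast extract 11.67 g; thiamine hydrochloride 12.55 mg

Working volume: 1091 mL = 1.091 L.
folic acid: 5.04 µmol/L × 441.4 g/mol × 1.091 L ÷ 1000 = 2.43 mg
yeast extract: 10.7 g/L × 1.091 L = 11.67 g
thiamine hydrochloride: 34.1 µmol/L × 337.27 g/mol × 1.091 L ÷ 1000 = 12.55 mg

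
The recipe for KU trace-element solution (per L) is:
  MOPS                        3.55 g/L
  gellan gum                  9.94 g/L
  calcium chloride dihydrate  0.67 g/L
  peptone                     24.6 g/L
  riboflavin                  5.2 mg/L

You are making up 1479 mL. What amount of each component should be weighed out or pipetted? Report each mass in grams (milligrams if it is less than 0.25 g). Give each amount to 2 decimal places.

Scale factor relative to 1 L: 1.479.
MOPS: 3.55 g/L × 1.479 L = 5.25 g
gellan gum: 9.94 g/L × 1.479 L = 14.70 g
calcium chloride dihydrate: 0.67 g/L × 1.479 L = 0.99 g
peptone: 24.6 g/L × 1.479 L = 36.38 g
riboflavin: 5.2 mg/L × 1.479 L = 7.69 mg

MOPS 5.25 g; gellan gum 14.70 g; calcium chloride dihydrate 0.99 g; peptone 36.38 g; riboflavin 7.69 mg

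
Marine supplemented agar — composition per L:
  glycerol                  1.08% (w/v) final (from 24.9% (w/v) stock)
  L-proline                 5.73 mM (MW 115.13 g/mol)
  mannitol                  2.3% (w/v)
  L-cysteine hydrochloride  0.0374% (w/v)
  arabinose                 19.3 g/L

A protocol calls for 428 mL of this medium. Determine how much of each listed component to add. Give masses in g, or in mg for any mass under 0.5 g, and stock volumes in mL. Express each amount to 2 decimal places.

Scale factor relative to 1 L: 0.428.
glycerol: C1V1 = C2V2 → 1.08% ÷ 24.9% × 428 mL = 18.56 mL
L-proline: 5.73 mmol/L × 115.13 mg/mmol × 0.428 L = 282.35 mg
mannitol: 2.3 g per 100 mL × 428 mL ÷ 100 = 9.84 g
L-cysteine hydrochloride: 0.0374 g per 100 mL × 428 mL ÷ 100 = 0.160072 g = 160.07 mg
arabinose: 19.3 g/L × 0.428 L = 8.26 g

glycerol 18.56 mL; L-proline 282.35 mg; mannitol 9.84 g; L-cysteine hydrochloride 160.07 mg; arabinose 8.26 g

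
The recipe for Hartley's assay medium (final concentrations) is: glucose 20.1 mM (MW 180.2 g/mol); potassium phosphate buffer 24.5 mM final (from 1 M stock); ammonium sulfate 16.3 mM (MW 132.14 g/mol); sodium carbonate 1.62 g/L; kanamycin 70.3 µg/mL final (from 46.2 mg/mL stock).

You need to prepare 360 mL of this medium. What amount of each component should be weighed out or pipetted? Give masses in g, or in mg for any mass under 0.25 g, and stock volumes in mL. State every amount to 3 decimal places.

glucose 1.304 g; potassium phosphate buffer 8.820 mL; ammonium sulfate 0.775 g; sodium carbonate 0.583 g; kanamycin 0.548 mL

Working volume: 360 mL = 0.36 L.
glucose: 20.1 mmol/L × 180.2 g/mol × 0.36 L ÷ 1000 = 1.304 g
potassium phosphate buffer: C1V1 = C2V2 → 24.5 mM × 360 mL ÷ 1000 mM = 8.820 mL
ammonium sulfate: 16.3 mmol/L × 132.14 g/mol × 0.36 L ÷ 1000 = 0.775 g
sodium carbonate: 1.62 g/L × 0.36 L = 0.583 g
kanamycin: C1V1 = C2V2 → 70.3 µg/mL × 360 mL ÷ 46200 µg/mL = 0.548 mL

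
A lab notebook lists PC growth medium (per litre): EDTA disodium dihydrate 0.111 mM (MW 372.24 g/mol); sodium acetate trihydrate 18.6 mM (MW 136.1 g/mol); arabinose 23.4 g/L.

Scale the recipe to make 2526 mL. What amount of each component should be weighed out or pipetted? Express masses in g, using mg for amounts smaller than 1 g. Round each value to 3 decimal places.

Target volume = 2526 mL = 2.526 L.
EDTA disodium dihydrate: 0.111 mmol/L × 372.24 mg/mmol × 2.526 L = 104.371 mg
sodium acetate trihydrate: 18.6 mmol/L × 136.1 g/mol × 2.526 L ÷ 1000 = 6.394 g
arabinose: 23.4 g/L × 2.526 L = 59.108 g

EDTA disodium dihydrate 104.371 mg; sodium acetate trihydrate 6.394 g; arabinose 59.108 g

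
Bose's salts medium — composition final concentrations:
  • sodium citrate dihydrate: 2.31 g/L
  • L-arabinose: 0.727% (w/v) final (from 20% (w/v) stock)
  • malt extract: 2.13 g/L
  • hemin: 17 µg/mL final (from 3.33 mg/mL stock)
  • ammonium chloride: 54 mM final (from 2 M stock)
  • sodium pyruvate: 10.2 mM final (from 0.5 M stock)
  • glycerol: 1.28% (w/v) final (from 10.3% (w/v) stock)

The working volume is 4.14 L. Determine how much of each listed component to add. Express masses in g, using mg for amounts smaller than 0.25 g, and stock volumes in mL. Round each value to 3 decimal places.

sodium citrate dihydrate 9.563 g; L-arabinose 150.489 mL; malt extract 8.818 g; hemin 21.135 mL; ammonium chloride 111.780 mL; sodium pyruvate 84.456 mL; glycerol 514.485 mL

Scale factor relative to 1 L: 4.14.
sodium citrate dihydrate: 2.31 g/L × 4.14 L = 9.563 g
L-arabinose: C1V1 = C2V2 → 0.727% ÷ 20% × 4140 mL = 150.489 mL
malt extract: 2.13 g/L × 4.14 L = 8.818 g
hemin: dilute stock: 17 µg/mL × 4140 mL ÷ 3330 µg/mL = 21.135 mL
ammonium chloride: dilute stock: 54 mM × 4140 mL ÷ 2000 mM = 111.780 mL
sodium pyruvate: dilute stock: 10.2 mM × 4140 mL ÷ 500 mM = 84.456 mL
glycerol: dilute stock: 1.28% ÷ 10.3% × 4140 mL = 514.485 mL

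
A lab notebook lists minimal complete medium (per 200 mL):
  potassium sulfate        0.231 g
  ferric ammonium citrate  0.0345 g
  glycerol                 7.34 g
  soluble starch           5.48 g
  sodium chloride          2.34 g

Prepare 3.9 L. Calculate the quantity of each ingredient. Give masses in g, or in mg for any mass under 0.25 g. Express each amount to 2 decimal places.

Scale factor = 3900 mL / 200 mL = 19.5.
potassium sulfate: 0.231 g × (3900 mL / 200 mL) = 4.50 g
ferric ammonium citrate: 0.0345 g × (3900 mL / 200 mL) = 0.67 g
glycerol: 7.34 g × (3900 mL / 200 mL) = 143.13 g
soluble starch: 5.48 g × (3900 mL / 200 mL) = 106.86 g
sodium chloride: 2.34 g × (3900 mL / 200 mL) = 45.63 g

potassium sulfate 4.50 g; ferric ammonium citrate 0.67 g; glycerol 143.13 g; soluble starch 106.86 g; sodium chloride 45.63 g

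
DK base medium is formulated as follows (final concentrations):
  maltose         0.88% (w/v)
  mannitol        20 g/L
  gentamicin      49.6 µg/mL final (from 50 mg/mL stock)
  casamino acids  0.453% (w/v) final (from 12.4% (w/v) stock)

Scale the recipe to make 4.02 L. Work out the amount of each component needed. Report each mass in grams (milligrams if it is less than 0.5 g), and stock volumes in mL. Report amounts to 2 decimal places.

maltose 35.38 g; mannitol 80.40 g; gentamicin 3.99 mL; casamino acids 146.86 mL

Working volume: 4.02 L.
maltose: 0.88 g per 100 mL × 4020 mL ÷ 100 = 35.38 g
mannitol: 20 g/L × 4.02 L = 80.40 g
gentamicin: C1V1 = C2V2 → 49.6 µg/mL × 4020 mL ÷ 50000 µg/mL = 3.99 mL
casamino acids: C1V1 = C2V2 → 0.453% ÷ 12.4% × 4020 mL = 146.86 mL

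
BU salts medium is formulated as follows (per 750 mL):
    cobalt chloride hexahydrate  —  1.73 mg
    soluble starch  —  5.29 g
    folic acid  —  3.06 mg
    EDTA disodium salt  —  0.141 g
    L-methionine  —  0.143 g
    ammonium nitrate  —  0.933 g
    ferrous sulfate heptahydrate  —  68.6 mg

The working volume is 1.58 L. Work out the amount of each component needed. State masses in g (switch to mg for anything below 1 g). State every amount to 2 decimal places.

Ratio of target to recipe volume: 1580 / 750 = 2.10667.
cobalt chloride hexahydrate: 1.73 mg × (1580 mL / 750 mL) = 3.64 mg
soluble starch: 5.29 g × (1580 mL / 750 mL) = 11.14 g
folic acid: 3.06 mg × (1580 mL / 750 mL) = 6.45 mg
EDTA disodium salt: 0.141 g × (1580 mL / 750 mL) = 0.29704 g = 297.04 mg
L-methionine: 0.143 g × (1580 mL / 750 mL) = 0.301253 g = 301.25 mg
ammonium nitrate: 0.933 g × (1580 mL / 750 mL) = 1.97 g
ferrous sulfate heptahydrate: 68.6 mg × (1580 mL / 750 mL) = 144.52 mg

cobalt chloride hexahydrate 3.64 mg; soluble starch 11.14 g; folic acid 6.45 mg; EDTA disodium salt 297.04 mg; L-methionine 301.25 mg; ammonium nitrate 1.97 g; ferrous sulfate heptahydrate 144.52 mg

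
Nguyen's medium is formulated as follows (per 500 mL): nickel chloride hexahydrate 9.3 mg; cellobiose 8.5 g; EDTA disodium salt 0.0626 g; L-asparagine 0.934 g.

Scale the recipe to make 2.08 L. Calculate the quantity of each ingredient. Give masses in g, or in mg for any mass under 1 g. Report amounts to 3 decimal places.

Ratio of target to recipe volume: 2080 / 500 = 4.16.
nickel chloride hexahydrate: 9.3 mg × (2080 mL / 500 mL) = 38.688 mg
cellobiose: 8.5 g × (2080 mL / 500 mL) = 35.360 g
EDTA disodium salt: 0.0626 g × (2080 mL / 500 mL) = 0.260416 g = 260.416 mg
L-asparagine: 0.934 g × (2080 mL / 500 mL) = 3.885 g

nickel chloride hexahydrate 38.688 mg; cellobiose 35.360 g; EDTA disodium salt 260.416 mg; L-asparagine 3.885 g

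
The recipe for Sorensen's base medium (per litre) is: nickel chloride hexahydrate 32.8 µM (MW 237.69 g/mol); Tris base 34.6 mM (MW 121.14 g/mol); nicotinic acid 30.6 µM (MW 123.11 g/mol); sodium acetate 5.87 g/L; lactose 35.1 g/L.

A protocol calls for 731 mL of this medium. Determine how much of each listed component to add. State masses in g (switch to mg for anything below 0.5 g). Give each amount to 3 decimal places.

nickel chloride hexahydrate 5.699 mg; Tris base 3.064 g; nicotinic acid 2.754 mg; sodium acetate 4.291 g; lactose 25.658 g

Working volume: 731 mL = 0.731 L.
nickel chloride hexahydrate: 32.8 µmol/L × 237.69 g/mol × 0.731 L ÷ 1000 = 5.699 mg
Tris base: 34.6 mmol/L × 121.14 g/mol × 0.731 L ÷ 1000 = 3.064 g
nicotinic acid: 30.6 µmol/L × 123.11 g/mol × 0.731 L ÷ 1000 = 2.754 mg
sodium acetate: 5.87 g/L × 0.731 L = 4.291 g
lactose: 35.1 g/L × 0.731 L = 25.658 g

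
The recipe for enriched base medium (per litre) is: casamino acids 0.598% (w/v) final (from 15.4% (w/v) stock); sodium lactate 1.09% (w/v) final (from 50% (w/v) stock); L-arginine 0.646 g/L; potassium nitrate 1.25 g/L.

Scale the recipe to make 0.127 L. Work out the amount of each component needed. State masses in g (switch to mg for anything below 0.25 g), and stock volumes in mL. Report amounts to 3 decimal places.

Working volume: 0.127 L.
casamino acids: C1V1 = C2V2 → 0.598% ÷ 15.4% × 127 mL = 4.932 mL
sodium lactate: C1V1 = C2V2 → 1.09% ÷ 50% × 127 mL = 2.769 mL
L-arginine: 0.646 g/L × 0.127 L = 0.082042 g = 82.042 mg
potassium nitrate: 1.25 g/L × 0.127 L = 0.15875 g = 158.750 mg

casamino acids 4.932 mL; sodium lactate 2.769 mL; L-arginine 82.042 mg; potassium nitrate 158.750 mg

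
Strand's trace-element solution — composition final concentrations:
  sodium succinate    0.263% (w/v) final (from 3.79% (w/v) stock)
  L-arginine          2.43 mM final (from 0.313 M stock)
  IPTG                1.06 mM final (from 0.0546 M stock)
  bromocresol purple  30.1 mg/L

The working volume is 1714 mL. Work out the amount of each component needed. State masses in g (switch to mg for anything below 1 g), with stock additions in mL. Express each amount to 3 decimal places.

sodium succinate 118.940 mL; L-arginine 13.307 mL; IPTG 33.275 mL; bromocresol purple 51.591 mg

Working volume: 1714 mL = 1.714 L.
sodium succinate: dilute stock: 0.263% ÷ 3.79% × 1714 mL = 118.940 mL
L-arginine: C1V1 = C2V2 → 2.43 mM × 1714 mL ÷ 313 mM = 13.307 mL
IPTG: V = C2·V2/C1 = 1.06 mM × 1714 mL ÷ 54.6 mM = 33.275 mL
bromocresol purple: 30.1 mg/L × 1.714 L = 51.591 mg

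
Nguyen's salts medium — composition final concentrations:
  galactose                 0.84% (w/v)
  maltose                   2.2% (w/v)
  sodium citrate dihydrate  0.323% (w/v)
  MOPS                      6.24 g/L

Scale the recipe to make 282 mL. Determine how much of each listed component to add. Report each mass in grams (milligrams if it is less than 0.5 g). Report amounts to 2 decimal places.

galactose 2.37 g; maltose 6.20 g; sodium citrate dihydrate 0.91 g; MOPS 1.76 g

Scale factor relative to 1 L: 0.282.
galactose: 0.84% w/v = 8.4 g/L → 8.4 × 0.282 L = 2.37 g
maltose: 2.2 g per 100 mL × 282 mL ÷ 100 = 6.20 g
sodium citrate dihydrate: 0.323% w/v = 3.23 g/L → 3.23 × 0.282 L = 0.91 g
MOPS: 6.24 g/L × 0.282 L = 1.76 g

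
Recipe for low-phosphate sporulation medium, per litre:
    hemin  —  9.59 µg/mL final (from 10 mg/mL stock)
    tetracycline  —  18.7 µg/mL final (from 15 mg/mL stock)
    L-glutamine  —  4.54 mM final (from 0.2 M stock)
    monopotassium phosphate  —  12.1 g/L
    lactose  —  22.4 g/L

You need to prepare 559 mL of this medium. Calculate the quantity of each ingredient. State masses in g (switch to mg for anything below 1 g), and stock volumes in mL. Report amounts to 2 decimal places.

Scale factor relative to 1 L: 0.559.
hemin: dilute stock: 9.59 µg/mL × 559 mL ÷ 10000 µg/mL = 0.54 mL
tetracycline: C1V1 = C2V2 → 18.7 µg/mL × 559 mL ÷ 15000 µg/mL = 0.70 mL
L-glutamine: V = C2·V2/C1 = 4.54 mM × 559 mL ÷ 200 mM = 12.69 mL
monopotassium phosphate: 12.1 g/L × 0.559 L = 6.76 g
lactose: 22.4 g/L × 0.559 L = 12.52 g

hemin 0.54 mL; tetracycline 0.70 mL; L-glutamine 12.69 mL; monopotassium phosphate 6.76 g; lactose 12.52 g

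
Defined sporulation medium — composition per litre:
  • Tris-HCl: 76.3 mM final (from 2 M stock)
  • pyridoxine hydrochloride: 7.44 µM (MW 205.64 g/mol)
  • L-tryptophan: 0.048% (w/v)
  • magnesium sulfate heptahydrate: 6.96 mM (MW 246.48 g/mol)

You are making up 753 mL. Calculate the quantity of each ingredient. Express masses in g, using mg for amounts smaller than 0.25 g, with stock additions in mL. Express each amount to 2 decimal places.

Scale factor relative to 1 L: 0.753.
Tris-HCl: dilute stock: 76.3 mM × 753 mL ÷ 2000 mM = 28.73 mL
pyridoxine hydrochloride: 7.44 µmol/L × 205.64 g/mol × 0.753 L ÷ 1000 = 1.15 mg
L-tryptophan: 0.048 g per 100 mL × 753 mL ÷ 100 = 0.36 g
magnesium sulfate heptahydrate: 6.96 mmol/L × 246.48 g/mol × 0.753 L ÷ 1000 = 1.29 g

Tris-HCl 28.73 mL; pyridoxine hydrochloride 1.15 mg; L-tryptophan 0.36 g; magnesium sulfate heptahydrate 1.29 g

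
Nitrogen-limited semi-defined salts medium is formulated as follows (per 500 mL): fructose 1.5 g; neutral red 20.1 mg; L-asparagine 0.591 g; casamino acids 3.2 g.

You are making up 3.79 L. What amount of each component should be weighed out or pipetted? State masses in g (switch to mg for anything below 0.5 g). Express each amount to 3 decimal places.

Ratio of target to recipe volume: 3790 / 500 = 7.58.
fructose: 1.5 g × (3790 mL / 500 mL) = 11.370 g
neutral red: 20.1 mg × (3790 mL / 500 mL) = 152.358 mg
L-asparagine: 0.591 g × (3790 mL / 500 mL) = 4.480 g
casamino acids: 3.2 g × (3790 mL / 500 mL) = 24.256 g

fructose 11.370 g; neutral red 152.358 mg; L-asparagine 4.480 g; casamino acids 24.256 g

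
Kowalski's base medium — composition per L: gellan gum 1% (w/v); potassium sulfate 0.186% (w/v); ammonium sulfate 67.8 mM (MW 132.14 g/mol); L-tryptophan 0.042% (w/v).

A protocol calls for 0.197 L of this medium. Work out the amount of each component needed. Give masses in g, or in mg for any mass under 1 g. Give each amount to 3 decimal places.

Scale factor relative to 1 L: 0.197.
gellan gum: 1 g per 100 mL × 197 mL ÷ 100 = 1.970 g
potassium sulfate: 0.186 g per 100 mL × 197 mL ÷ 100 = 0.36642 g = 366.420 mg
ammonium sulfate: 67.8 mmol/L × 132.14 g/mol × 0.197 L ÷ 1000 = 1.765 g
L-tryptophan: 0.042% w/v = 0.42 g/L → 0.42 × 0.197 L = 0.08274 g = 82.740 mg

gellan gum 1.970 g; potassium sulfate 366.420 mg; ammonium sulfate 1.765 g; L-tryptophan 82.740 mg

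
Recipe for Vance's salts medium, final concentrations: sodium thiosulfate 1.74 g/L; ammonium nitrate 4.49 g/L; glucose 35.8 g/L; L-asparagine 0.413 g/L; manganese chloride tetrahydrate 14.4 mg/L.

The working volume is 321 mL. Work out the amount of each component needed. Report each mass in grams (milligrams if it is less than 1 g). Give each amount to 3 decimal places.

Target volume = 321 mL = 0.321 L.
sodium thiosulfate: 1.74 g/L × 0.321 L = 0.55854 g = 558.540 mg
ammonium nitrate: 4.49 g/L × 0.321 L = 1.441 g
glucose: 35.8 g/L × 0.321 L = 11.492 g
L-asparagine: 0.413 g/L × 0.321 L = 0.132573 g = 132.573 mg
manganese chloride tetrahydrate: 14.4 mg/L × 0.321 L = 4.622 mg

sodium thiosulfate 558.540 mg; ammonium nitrate 1.441 g; glucose 11.492 g; L-asparagine 132.573 mg; manganese chloride tetrahydrate 4.622 mg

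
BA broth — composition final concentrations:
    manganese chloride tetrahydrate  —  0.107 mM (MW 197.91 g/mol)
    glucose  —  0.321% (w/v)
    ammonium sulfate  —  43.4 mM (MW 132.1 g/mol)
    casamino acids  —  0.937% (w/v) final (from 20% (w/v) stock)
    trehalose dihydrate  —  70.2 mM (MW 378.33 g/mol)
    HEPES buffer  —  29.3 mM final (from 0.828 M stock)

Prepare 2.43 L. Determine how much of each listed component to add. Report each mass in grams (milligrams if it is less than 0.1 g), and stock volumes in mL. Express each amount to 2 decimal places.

Working volume: 2.43 L.
manganese chloride tetrahydrate: 0.107 mmol/L × 197.91 mg/mmol × 2.43 L = 51.46 mg
glucose: 0.321% w/v = 3.21 g/L → 3.21 × 2.43 L = 7.80 g
ammonium sulfate: 43.4 mmol/L × 132.1 g/mol × 2.43 L ÷ 1000 = 13.93 g
casamino acids: dilute stock: 0.937% ÷ 20% × 2430 mL = 113.85 mL
trehalose dihydrate: 70.2 mmol/L × 378.33 g/mol × 2.43 L ÷ 1000 = 64.54 g
HEPES buffer: dilute stock: 29.3 mM × 2430 mL ÷ 828 mM = 85.99 mL

manganese chloride tetrahydrate 51.46 mg; glucose 7.80 g; ammonium sulfate 13.93 g; casamino acids 113.85 mL; trehalose dihydrate 64.54 g; HEPES buffer 85.99 mL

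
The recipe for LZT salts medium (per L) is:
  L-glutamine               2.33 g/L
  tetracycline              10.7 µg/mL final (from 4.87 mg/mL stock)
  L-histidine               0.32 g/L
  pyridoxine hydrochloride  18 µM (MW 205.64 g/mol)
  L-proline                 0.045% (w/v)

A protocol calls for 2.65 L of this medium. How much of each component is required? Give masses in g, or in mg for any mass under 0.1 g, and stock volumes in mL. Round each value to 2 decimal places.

Working volume: 2.65 L.
L-glutamine: 2.33 g/L × 2.65 L = 6.17 g
tetracycline: C1V1 = C2V2 → 10.7 µg/mL × 2650 mL ÷ 4870 µg/mL = 5.82 mL
L-histidine: 0.32 g/L × 2.65 L = 0.85 g
pyridoxine hydrochloride: 18 µmol/L × 205.64 g/mol × 2.65 L ÷ 1000 = 9.81 mg
L-proline: 0.045% w/v = 0.45 g/L → 0.45 × 2.65 L = 1.19 g

L-glutamine 6.17 g; tetracycline 5.82 mL; L-histidine 0.85 g; pyridoxine hydrochloride 9.81 mg; L-proline 1.19 g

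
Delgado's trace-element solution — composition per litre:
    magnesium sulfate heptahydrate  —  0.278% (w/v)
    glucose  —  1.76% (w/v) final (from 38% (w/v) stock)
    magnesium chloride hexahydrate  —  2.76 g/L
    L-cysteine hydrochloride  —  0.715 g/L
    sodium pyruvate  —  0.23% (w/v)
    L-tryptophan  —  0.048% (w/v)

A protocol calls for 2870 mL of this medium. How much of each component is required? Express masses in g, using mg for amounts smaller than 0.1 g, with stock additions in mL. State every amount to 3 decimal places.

Scale factor relative to 1 L: 2.87.
magnesium sulfate heptahydrate: 0.278 g per 100 mL × 2870 mL ÷ 100 = 7.979 g
glucose: V = C2·V2/C1 = 1.76% ÷ 38% × 2870 mL = 132.926 mL
magnesium chloride hexahydrate: 2.76 g/L × 2.87 L = 7.921 g
L-cysteine hydrochloride: 0.715 g/L × 2.87 L = 2.052 g
sodium pyruvate: 0.23 g per 100 mL × 2870 mL ÷ 100 = 6.601 g
L-tryptophan: 0.048% w/v = 0.48 g/L → 0.48 × 2.87 L = 1.378 g

magnesium sulfate heptahydrate 7.979 g; glucose 132.926 mL; magnesium chloride hexahydrate 7.921 g; L-cysteine hydrochloride 2.052 g; sodium pyruvate 6.601 g; L-tryptophan 1.378 g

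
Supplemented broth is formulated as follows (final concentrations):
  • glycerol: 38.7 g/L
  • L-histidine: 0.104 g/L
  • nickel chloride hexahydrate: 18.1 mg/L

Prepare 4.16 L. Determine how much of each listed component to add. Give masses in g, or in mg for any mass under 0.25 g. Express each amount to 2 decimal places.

Working volume: 4.16 L.
glycerol: 38.7 g/L × 4.16 L = 160.99 g
L-histidine: 0.104 g/L × 4.16 L = 0.43 g
nickel chloride hexahydrate: 18.1 mg/L × 4.16 L = 75.30 mg

glycerol 160.99 g; L-histidine 0.43 g; nickel chloride hexahydrate 75.30 mg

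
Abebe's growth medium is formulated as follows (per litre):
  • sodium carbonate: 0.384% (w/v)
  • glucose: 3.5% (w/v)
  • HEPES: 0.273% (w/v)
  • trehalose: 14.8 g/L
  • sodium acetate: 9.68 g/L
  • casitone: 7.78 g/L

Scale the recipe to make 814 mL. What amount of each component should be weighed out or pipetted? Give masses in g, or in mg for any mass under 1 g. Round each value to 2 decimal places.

Working volume: 814 mL = 0.814 L.
sodium carbonate: 0.384% w/v = 3.84 g/L → 3.84 × 0.814 L = 3.13 g
glucose: 3.5 g per 100 mL × 814 mL ÷ 100 = 28.49 g
HEPES: 0.273% w/v = 2.73 g/L → 2.73 × 0.814 L = 2.22 g
trehalose: 14.8 g/L × 0.814 L = 12.05 g
sodium acetate: 9.68 g/L × 0.814 L = 7.88 g
casitone: 7.78 g/L × 0.814 L = 6.33 g

sodium carbonate 3.13 g; glucose 28.49 g; HEPES 2.22 g; trehalose 12.05 g; sodium acetate 7.88 g; casitone 6.33 g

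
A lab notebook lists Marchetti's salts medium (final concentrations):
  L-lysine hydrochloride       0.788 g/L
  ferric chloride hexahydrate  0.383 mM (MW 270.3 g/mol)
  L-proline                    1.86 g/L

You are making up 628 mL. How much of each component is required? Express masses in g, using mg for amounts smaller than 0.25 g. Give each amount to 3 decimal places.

Working volume: 628 mL = 0.628 L.
L-lysine hydrochloride: 0.788 g/L × 0.628 L = 0.495 g
ferric chloride hexahydrate: 0.383 mmol/L × 270.3 mg/mmol × 0.628 L = 65.014 mg
L-proline: 1.86 g/L × 0.628 L = 1.168 g

L-lysine hydrochloride 0.495 g; ferric chloride hexahydrate 65.014 mg; L-proline 1.168 g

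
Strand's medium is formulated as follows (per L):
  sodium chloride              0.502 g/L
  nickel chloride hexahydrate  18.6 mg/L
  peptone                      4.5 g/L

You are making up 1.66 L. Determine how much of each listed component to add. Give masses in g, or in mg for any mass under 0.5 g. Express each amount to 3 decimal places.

Scale factor relative to 1 L: 1.66.
sodium chloride: 0.502 g/L × 1.66 L = 0.833 g
nickel chloride hexahydrate: 18.6 mg/L × 1.66 L = 30.876 mg
peptone: 4.5 g/L × 1.66 L = 7.470 g

sodium chloride 0.833 g; nickel chloride hexahydrate 30.876 mg; peptone 7.470 g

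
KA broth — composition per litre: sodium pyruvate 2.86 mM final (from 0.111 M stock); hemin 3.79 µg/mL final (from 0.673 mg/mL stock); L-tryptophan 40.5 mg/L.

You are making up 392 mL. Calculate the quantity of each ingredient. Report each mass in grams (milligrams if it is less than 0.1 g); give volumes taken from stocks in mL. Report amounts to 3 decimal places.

sodium pyruvate 10.100 mL; hemin 2.208 mL; L-tryptophan 15.876 mg

Working volume: 392 mL = 0.392 L.
sodium pyruvate: dilute stock: 2.86 mM × 392 mL ÷ 111 mM = 10.100 mL
hemin: C1V1 = C2V2 → 3.79 µg/mL × 392 mL ÷ 673 µg/mL = 2.208 mL
L-tryptophan: 40.5 mg/L × 0.392 L = 15.876 mg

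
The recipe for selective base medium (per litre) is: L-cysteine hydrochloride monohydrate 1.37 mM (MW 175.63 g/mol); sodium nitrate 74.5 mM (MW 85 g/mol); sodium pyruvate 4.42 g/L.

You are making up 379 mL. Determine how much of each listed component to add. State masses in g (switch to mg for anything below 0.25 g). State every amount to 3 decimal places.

Scale factor relative to 1 L: 0.379.
L-cysteine hydrochloride monohydrate: 1.37 mmol/L × 175.63 mg/mmol × 0.379 L = 91.192 mg
sodium nitrate: 74.5 mmol/L × 85 g/mol × 0.379 L ÷ 1000 = 2.400 g
sodium pyruvate: 4.42 g/L × 0.379 L = 1.675 g

L-cysteine hydrochloride monohydrate 91.192 mg; sodium nitrate 2.400 g; sodium pyruvate 1.675 g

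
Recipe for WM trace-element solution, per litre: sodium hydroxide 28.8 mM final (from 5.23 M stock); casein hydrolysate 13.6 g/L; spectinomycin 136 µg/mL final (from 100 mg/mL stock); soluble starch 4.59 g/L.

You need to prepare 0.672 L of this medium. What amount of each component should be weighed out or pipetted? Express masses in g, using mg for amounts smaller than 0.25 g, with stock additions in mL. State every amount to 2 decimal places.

sodium hydroxide 3.70 mL; casein hydrolysate 9.14 g; spectinomycin 0.91 mL; soluble starch 3.08 g

Scale factor relative to 1 L: 0.672.
sodium hydroxide: C1V1 = C2V2 → 28.8 mM × 672 mL ÷ 5230 mM = 3.70 mL
casein hydrolysate: 13.6 g/L × 0.672 L = 9.14 g
spectinomycin: V = C2·V2/C1 = 136 µg/mL × 672 mL ÷ 100000 µg/mL = 0.91 mL
soluble starch: 4.59 g/L × 0.672 L = 3.08 g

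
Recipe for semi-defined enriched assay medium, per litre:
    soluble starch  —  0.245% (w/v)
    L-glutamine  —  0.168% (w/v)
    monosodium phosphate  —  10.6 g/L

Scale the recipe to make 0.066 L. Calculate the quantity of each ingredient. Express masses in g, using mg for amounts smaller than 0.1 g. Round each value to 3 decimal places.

Working volume: 0.066 L.
soluble starch: 0.245% w/v = 2.45 g/L → 2.45 × 0.066 L = 0.162 g
L-glutamine: 0.168% w/v = 1.68 g/L → 1.68 × 0.066 L = 0.111 g
monosodium phosphate: 10.6 g/L × 0.066 L = 0.700 g

soluble starch 0.162 g; L-glutamine 0.111 g; monosodium phosphate 0.700 g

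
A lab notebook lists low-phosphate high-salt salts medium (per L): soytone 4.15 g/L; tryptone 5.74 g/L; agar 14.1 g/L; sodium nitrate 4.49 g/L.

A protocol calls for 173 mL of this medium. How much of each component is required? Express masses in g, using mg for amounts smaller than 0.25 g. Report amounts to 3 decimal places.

Working volume: 173 mL = 0.173 L.
soytone: 4.15 g/L × 0.173 L = 0.718 g
tryptone: 5.74 g/L × 0.173 L = 0.993 g
agar: 14.1 g/L × 0.173 L = 2.439 g
sodium nitrate: 4.49 g/L × 0.173 L = 0.777 g

soytone 0.718 g; tryptone 0.993 g; agar 2.439 g; sodium nitrate 0.777 g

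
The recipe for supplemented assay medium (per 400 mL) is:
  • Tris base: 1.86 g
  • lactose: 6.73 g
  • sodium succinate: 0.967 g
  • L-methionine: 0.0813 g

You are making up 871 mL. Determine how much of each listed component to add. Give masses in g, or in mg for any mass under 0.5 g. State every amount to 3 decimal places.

Tris base 4.050 g; lactose 14.655 g; sodium succinate 2.106 g; L-methionine 177.031 mg

Ratio of target to recipe volume: 871 / 400 = 2.1775.
Tris base: 1.86 g × (871 mL / 400 mL) = 4.050 g
lactose: 6.73 g × (871 mL / 400 mL) = 14.655 g
sodium succinate: 0.967 g × (871 mL / 400 mL) = 2.106 g
L-methionine: 0.0813 g × (871 mL / 400 mL) = 0.177031 g = 177.031 mg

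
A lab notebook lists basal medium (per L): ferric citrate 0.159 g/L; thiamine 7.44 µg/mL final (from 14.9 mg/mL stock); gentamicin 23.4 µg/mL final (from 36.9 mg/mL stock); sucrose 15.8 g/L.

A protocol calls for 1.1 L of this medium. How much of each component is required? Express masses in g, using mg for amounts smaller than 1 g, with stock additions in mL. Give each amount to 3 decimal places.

ferric citrate 174.900 mg; thiamine 0.549 mL; gentamicin 0.698 mL; sucrose 17.380 g

Working volume: 1.1 L.
ferric citrate: 0.159 g/L × 1.1 L = 0.1749 g = 174.900 mg
thiamine: V = C2·V2/C1 = 7.44 µg/mL × 1100 mL ÷ 14900 µg/mL = 0.549 mL
gentamicin: dilute stock: 23.4 µg/mL × 1100 mL ÷ 36900 µg/mL = 0.698 mL
sucrose: 15.8 g/L × 1.1 L = 17.380 g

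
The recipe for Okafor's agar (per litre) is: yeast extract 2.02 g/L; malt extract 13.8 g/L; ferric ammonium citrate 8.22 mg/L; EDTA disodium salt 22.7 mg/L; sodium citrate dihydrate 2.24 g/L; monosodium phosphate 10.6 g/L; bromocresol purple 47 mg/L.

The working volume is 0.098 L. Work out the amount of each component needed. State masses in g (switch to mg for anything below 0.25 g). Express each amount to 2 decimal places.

yeast extract 197.96 mg; malt extract 1.35 g; ferric ammonium citrate 0.81 mg; EDTA disodium salt 2.22 mg; sodium citrate dihydrate 219.52 mg; monosodium phosphate 1.04 g; bromocresol purple 4.61 mg

Working volume: 0.098 L.
yeast extract: 2.02 g/L × 0.098 L = 0.19796 g = 197.96 mg
malt extract: 13.8 g/L × 0.098 L = 1.35 g
ferric ammonium citrate: 8.22 mg/L × 0.098 L = 0.81 mg
EDTA disodium salt: 22.7 mg/L × 0.098 L = 2.22 mg
sodium citrate dihydrate: 2.24 g/L × 0.098 L = 0.21952 g = 219.52 mg
monosodium phosphate: 10.6 g/L × 0.098 L = 1.04 g
bromocresol purple: 47 mg/L × 0.098 L = 4.61 mg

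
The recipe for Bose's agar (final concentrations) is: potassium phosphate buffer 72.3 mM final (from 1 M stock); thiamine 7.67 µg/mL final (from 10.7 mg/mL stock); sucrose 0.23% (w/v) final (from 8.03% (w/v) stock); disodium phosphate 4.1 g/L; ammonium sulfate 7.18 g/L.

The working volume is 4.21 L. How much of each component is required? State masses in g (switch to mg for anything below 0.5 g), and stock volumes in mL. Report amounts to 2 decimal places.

Scale factor relative to 1 L: 4.21.
potassium phosphate buffer: C1V1 = C2V2 → 72.3 mM × 4210 mL ÷ 1000 mM = 304.38 mL
thiamine: V = C2·V2/C1 = 7.67 µg/mL × 4210 mL ÷ 10700 µg/mL = 3.02 mL
sucrose: C1V1 = C2V2 → 0.23% ÷ 8.03% × 4210 mL = 120.59 mL
disodium phosphate: 4.1 g/L × 4.21 L = 17.26 g
ammonium sulfate: 7.18 g/L × 4.21 L = 30.23 g

potassium phosphate buffer 304.38 mL; thiamine 3.02 mL; sucrose 120.59 mL; disodium phosphate 17.26 g; ammonium sulfate 30.23 g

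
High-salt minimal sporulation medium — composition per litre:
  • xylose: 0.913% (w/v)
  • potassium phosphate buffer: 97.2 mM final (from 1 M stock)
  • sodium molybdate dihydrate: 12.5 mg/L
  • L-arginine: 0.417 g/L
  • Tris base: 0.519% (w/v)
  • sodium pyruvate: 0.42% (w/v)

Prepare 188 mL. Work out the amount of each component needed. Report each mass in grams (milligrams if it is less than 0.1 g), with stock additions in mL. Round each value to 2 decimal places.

Scale factor relative to 1 L: 0.188.
xylose: 0.913 g per 100 mL × 188 mL ÷ 100 = 1.72 g
potassium phosphate buffer: C1V1 = C2V2 → 97.2 mM × 188 mL ÷ 1000 mM = 18.27 mL
sodium molybdate dihydrate: 12.5 mg/L × 0.188 L = 2.35 mg
L-arginine: 0.417 g/L × 0.188 L = 0.078396 g = 78.40 mg
Tris base: 0.519 g per 100 mL × 188 mL ÷ 100 = 0.98 g
sodium pyruvate: 0.42% w/v = 4.2 g/L → 4.2 × 0.188 L = 0.79 g

xylose 1.72 g; potassium phosphate buffer 18.27 mL; sodium molybdate dihydrate 2.35 mg; L-arginine 78.40 mg; Tris base 0.98 g; sodium pyruvate 0.79 g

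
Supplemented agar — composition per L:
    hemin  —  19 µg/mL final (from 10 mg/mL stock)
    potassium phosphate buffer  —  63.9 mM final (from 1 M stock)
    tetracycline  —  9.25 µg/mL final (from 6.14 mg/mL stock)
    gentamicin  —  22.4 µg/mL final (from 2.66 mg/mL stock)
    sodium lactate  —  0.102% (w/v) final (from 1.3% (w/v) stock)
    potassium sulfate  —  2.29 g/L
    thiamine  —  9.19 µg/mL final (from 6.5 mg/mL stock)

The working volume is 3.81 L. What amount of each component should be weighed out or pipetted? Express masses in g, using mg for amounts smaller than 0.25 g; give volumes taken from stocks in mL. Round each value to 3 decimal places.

hemin 7.239 mL; potassium phosphate buffer 243.459 mL; tetracycline 5.740 mL; gentamicin 32.084 mL; sodium lactate 298.938 mL; potassium sulfate 8.725 g; thiamine 5.387 mL

Working volume: 3.81 L.
hemin: C1V1 = C2V2 → 19 µg/mL × 3810 mL ÷ 10000 µg/mL = 7.239 mL
potassium phosphate buffer: C1V1 = C2V2 → 63.9 mM × 3810 mL ÷ 1000 mM = 243.459 mL
tetracycline: V = C2·V2/C1 = 9.25 µg/mL × 3810 mL ÷ 6140 µg/mL = 5.740 mL
gentamicin: V = C2·V2/C1 = 22.4 µg/mL × 3810 mL ÷ 2660 µg/mL = 32.084 mL
sodium lactate: dilute stock: 0.102% ÷ 1.3% × 3810 mL = 298.938 mL
potassium sulfate: 2.29 g/L × 3.81 L = 8.725 g
thiamine: C1V1 = C2V2 → 9.19 µg/mL × 3810 mL ÷ 6500 µg/mL = 5.387 mL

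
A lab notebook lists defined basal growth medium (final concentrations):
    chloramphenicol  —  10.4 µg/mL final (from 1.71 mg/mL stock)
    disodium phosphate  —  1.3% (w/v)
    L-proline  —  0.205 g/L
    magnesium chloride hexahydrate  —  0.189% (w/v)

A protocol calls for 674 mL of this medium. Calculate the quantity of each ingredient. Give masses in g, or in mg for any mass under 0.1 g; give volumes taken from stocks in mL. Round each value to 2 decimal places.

Scale factor relative to 1 L: 0.674.
chloramphenicol: dilute stock: 10.4 µg/mL × 674 mL ÷ 1710 µg/mL = 4.10 mL
disodium phosphate: 1.3% w/v = 13 g/L → 13 × 0.674 L = 8.76 g
L-proline: 0.205 g/L × 0.674 L = 0.14 g
magnesium chloride hexahydrate: 0.189 g per 100 mL × 674 mL ÷ 100 = 1.27 g

chloramphenicol 4.10 mL; disodium phosphate 8.76 g; L-proline 0.14 g; magnesium chloride hexahydrate 1.27 g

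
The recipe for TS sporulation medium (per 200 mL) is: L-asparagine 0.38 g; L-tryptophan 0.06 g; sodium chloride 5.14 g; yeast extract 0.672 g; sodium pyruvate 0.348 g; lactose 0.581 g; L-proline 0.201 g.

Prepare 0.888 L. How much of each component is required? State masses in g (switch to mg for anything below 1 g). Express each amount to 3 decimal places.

L-asparagine 1.687 g; L-tryptophan 266.400 mg; sodium chloride 22.822 g; yeast extract 2.984 g; sodium pyruvate 1.545 g; lactose 2.580 g; L-proline 892.440 mg

Scale factor = 888 mL / 200 mL = 4.44.
L-asparagine: 0.38 g × (888 mL / 200 mL) = 1.687 g
L-tryptophan: 0.06 g × (888 mL / 200 mL) = 0.2664 g = 266.400 mg
sodium chloride: 5.14 g × (888 mL / 200 mL) = 22.822 g
yeast extract: 0.672 g × (888 mL / 200 mL) = 2.984 g
sodium pyruvate: 0.348 g × (888 mL / 200 mL) = 1.545 g
lactose: 0.581 g × (888 mL / 200 mL) = 2.580 g
L-proline: 0.201 g × (888 mL / 200 mL) = 0.89244 g = 892.440 mg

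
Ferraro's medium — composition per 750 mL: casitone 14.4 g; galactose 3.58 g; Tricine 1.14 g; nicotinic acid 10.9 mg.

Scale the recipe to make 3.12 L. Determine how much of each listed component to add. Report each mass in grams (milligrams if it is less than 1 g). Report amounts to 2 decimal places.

casitone 59.90 g; galactose 14.89 g; Tricine 4.74 g; nicotinic acid 45.34 mg

Scale factor = 3120 mL / 750 mL = 4.16.
casitone: 14.4 g × (3120 mL / 750 mL) = 59.90 g
galactose: 3.58 g × (3120 mL / 750 mL) = 14.89 g
Tricine: 1.14 g × (3120 mL / 750 mL) = 4.74 g
nicotinic acid: 10.9 mg × (3120 mL / 750 mL) = 45.34 mg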